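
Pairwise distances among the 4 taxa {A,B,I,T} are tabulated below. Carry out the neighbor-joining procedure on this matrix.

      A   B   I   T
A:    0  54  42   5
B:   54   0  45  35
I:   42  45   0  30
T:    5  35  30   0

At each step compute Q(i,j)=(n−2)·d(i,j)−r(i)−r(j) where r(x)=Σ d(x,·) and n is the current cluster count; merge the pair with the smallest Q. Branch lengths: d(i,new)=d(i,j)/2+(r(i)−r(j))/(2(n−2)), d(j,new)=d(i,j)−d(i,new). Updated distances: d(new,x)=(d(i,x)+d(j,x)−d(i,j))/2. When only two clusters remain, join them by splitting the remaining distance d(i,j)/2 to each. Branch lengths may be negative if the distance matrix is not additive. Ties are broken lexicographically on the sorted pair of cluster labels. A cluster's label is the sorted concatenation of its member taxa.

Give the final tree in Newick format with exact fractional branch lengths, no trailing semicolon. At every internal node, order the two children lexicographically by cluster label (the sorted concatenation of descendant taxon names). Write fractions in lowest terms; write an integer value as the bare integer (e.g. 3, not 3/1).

step 1: merge (A,T) at d=5, Q=-161; branch lengths A→41/4, T→-21/4; new cluster AT
  updated: d(AT,B)=42, d(AT,I)=67/2
step 2: merge (AT,B) at d=42, Q=-241/2; branch lengths AT→61/4, B→107/4; new cluster ABT
  updated: d(ABT,I)=73/4
step 3: merge (ABT,I) at d=73/4; branch lengths ABT→73/8, I→73/8; new cluster ABIT
final tree: (((A:41/4,T:-21/4):61/4,B:107/4):73/8,I:73/8)
total length: 261/4

(((A:41/4,T:-21/4):61/4,B:107/4):73/8,I:73/8)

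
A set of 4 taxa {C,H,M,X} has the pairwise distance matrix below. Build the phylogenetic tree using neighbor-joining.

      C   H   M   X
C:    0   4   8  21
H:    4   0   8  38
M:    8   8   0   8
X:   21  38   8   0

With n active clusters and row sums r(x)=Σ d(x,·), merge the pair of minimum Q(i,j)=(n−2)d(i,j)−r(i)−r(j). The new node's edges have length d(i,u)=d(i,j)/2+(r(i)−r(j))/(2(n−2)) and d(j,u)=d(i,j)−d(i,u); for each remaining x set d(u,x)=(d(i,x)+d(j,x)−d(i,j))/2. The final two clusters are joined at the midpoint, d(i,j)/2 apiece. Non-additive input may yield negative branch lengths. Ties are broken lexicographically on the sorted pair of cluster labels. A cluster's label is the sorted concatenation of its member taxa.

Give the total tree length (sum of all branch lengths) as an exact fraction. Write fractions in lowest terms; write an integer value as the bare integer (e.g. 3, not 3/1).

99/4

iteration 1: select C,H (d=4, Q=-75); attach at lengths (-9/4, 25/4); label the merged cluster CH
  updated: d(CH,M)=6, d(CH,X)=55/2
iteration 2: select CH,M (d=6, Q=-83/2); attach at lengths (51/4, -27/4); label the merged cluster CHM
  updated: d(CHM,X)=59/4
iteration 3: select CHM,X (d=59/4); attach at lengths (59/8, 59/8); label the merged cluster CHMX
final tree: (((C:-9/4,H:25/4):51/4,M:-27/4):59/8,X:59/8)
total length: 99/4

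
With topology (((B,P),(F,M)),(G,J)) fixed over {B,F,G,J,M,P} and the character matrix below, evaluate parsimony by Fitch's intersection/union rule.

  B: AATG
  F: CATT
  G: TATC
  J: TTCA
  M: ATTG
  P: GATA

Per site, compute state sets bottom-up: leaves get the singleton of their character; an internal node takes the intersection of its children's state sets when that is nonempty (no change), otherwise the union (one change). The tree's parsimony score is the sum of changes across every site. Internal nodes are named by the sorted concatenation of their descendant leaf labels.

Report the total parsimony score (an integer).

[col 0] BP: children B:{A}, P:{G} ∪→ {A,G}; cost 1
[col 0] FM: children F:{C}, M:{A} ∪→ {A,C}; cost 1
[col 0] BFMP: children BP:{A,G}, FM:{A,C} ∩→ {A}; cost 0
[col 0] GJ: children G:{T}, J:{T} ∩→ {T}; cost 0
[col 0] BFGJMP: children BFMP:{A}, GJ:{T} ∪→ {A,T}; cost 1
[col 1] BP: children B:{A}, P:{A} ∩→ {A}; cost 0
[col 1] FM: children F:{A}, M:{T} ∪→ {A,T}; cost 1
[col 1] BFMP: children BP:{A}, FM:{A,T} ∩→ {A}; cost 0
[col 1] GJ: children G:{A}, J:{T} ∪→ {A,T}; cost 1
[col 1] BFGJMP: children BFMP:{A}, GJ:{A,T} ∩→ {A}; cost 0
[col 2] BP: children B:{T}, P:{T} ∩→ {T}; cost 0
[col 2] FM: children F:{T}, M:{T} ∩→ {T}; cost 0
[col 2] BFMP: children BP:{T}, FM:{T} ∩→ {T}; cost 0
[col 2] GJ: children G:{T}, J:{C} ∪→ {C,T}; cost 1
[col 2] BFGJMP: children BFMP:{T}, GJ:{C,T} ∩→ {T}; cost 0
[col 3] BP: children B:{G}, P:{A} ∪→ {A,G}; cost 1
[col 3] FM: children F:{T}, M:{G} ∪→ {G,T}; cost 1
[col 3] BFMP: children BP:{A,G}, FM:{G,T} ∩→ {G}; cost 0
[col 3] GJ: children G:{C}, J:{A} ∪→ {A,C}; cost 1
[col 3] BFGJMP: children BFMP:{G}, GJ:{A,C} ∪→ {A,C,G}; cost 1
per-site changes: [3, 2, 1, 4]; total = 10

10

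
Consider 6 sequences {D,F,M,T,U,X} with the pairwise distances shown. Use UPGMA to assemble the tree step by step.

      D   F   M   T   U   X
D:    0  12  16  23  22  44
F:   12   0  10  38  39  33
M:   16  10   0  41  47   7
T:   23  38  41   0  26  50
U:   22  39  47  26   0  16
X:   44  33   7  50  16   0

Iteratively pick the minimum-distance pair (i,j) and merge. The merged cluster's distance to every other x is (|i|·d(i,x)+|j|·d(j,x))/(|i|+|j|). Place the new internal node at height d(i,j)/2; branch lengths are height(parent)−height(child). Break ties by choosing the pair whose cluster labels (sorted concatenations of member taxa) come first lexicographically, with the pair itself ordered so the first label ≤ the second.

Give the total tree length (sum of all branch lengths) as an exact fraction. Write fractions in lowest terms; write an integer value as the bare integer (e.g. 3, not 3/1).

559/8

step 1: merge (M,X) at d=7; branch lengths M→7/2, X→7/2; new cluster MX
  updated: d(D,MX)=30, d(F,MX)=43/2, d(MX,T)=91/2, d(MX,U)=63/2
step 2: merge (D,F) at d=12; branch lengths D→6, F→6; new cluster DF
  updated: d(DF,MX)=103/4, d(DF,T)=61/2, d(DF,U)=61/2
step 3: merge (DF,MX) at d=103/4; branch lengths DF→55/8, MX→75/8; new cluster DFMX
  updated: d(DFMX,T)=38, d(DFMX,U)=31
step 4: merge (T,U) at d=26; branch lengths T→13, U→13; new cluster TU
  updated: d(DFMX,TU)=69/2
step 5: merge (DFMX,TU) at d=69/2; branch lengths DFMX→35/8, TU→17/4; new cluster DFMTUX
final tree: (((D:6,F:6):55/8,(M:7/2,X:7/2):75/8):35/8,(T:13,U:13):17/4)
total length: 559/8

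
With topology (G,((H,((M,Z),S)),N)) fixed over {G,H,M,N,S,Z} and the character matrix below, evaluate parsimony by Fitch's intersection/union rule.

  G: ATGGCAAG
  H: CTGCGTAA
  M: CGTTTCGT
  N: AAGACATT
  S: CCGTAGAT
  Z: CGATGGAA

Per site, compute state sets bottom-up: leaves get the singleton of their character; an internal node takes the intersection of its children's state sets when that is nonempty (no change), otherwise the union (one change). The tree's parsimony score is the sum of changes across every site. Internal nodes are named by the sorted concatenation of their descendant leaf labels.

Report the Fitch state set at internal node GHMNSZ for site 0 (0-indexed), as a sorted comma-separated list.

MZ@0: {C} ∩ {C} = {C} (intersection, +0)
MSZ@0: {C} ∩ {C} = {C} (intersection, +0)
HMSZ@0: {C} ∩ {C} = {C} (intersection, +0)
HMNSZ@0: {C} ∪ {A} = {A,C} (union, +1)
GHMNSZ@0: {A} ∩ {A,C} = {A} (intersection, +0)
MZ@1: {G} ∩ {G} = {G} (intersection, +0)
MSZ@1: {G} ∪ {C} = {C,G} (union, +1)
HMSZ@1: {T} ∪ {C,G} = {C,G,T} (union, +1)
HMNSZ@1: {C,G,T} ∪ {A} = {A,C,G,T} (union, +1)
GHMNSZ@1: {T} ∩ {A,C,G,T} = {T} (intersection, +0)
MZ@2: {T} ∪ {A} = {A,T} (union, +1)
MSZ@2: {A,T} ∪ {G} = {A,G,T} (union, +1)
HMSZ@2: {G} ∩ {A,G,T} = {G} (intersection, +0)
HMNSZ@2: {G} ∩ {G} = {G} (intersection, +0)
GHMNSZ@2: {G} ∩ {G} = {G} (intersection, +0)
MZ@3: {T} ∩ {T} = {T} (intersection, +0)
MSZ@3: {T} ∩ {T} = {T} (intersection, +0)
HMSZ@3: {C} ∪ {T} = {C,T} (union, +1)
HMNSZ@3: {C,T} ∪ {A} = {A,C,T} (union, +1)
GHMNSZ@3: {G} ∪ {A,C,T} = {A,C,G,T} (union, +1)
MZ@4: {T} ∪ {G} = {G,T} (union, +1)
MSZ@4: {G,T} ∪ {A} = {A,G,T} (union, +1)
HMSZ@4: {G} ∩ {A,G,T} = {G} (intersection, +0)
HMNSZ@4: {G} ∪ {C} = {C,G} (union, +1)
GHMNSZ@4: {C} ∩ {C,G} = {C} (intersection, +0)
MZ@5: {C} ∪ {G} = {C,G} (union, +1)
MSZ@5: {C,G} ∩ {G} = {G} (intersection, +0)
HMSZ@5: {T} ∪ {G} = {G,T} (union, +1)
HMNSZ@5: {G,T} ∪ {A} = {A,G,T} (union, +1)
GHMNSZ@5: {A} ∩ {A,G,T} = {A} (intersection, +0)
MZ@6: {G} ∪ {A} = {A,G} (union, +1)
MSZ@6: {A,G} ∩ {A} = {A} (intersection, +0)
HMSZ@6: {A} ∩ {A} = {A} (intersection, +0)
HMNSZ@6: {A} ∪ {T} = {A,T} (union, +1)
GHMNSZ@6: {A} ∩ {A,T} = {A} (intersection, +0)
MZ@7: {T} ∪ {A} = {A,T} (union, +1)
MSZ@7: {A,T} ∩ {T} = {T} (intersection, +0)
HMSZ@7: {A} ∪ {T} = {A,T} (union, +1)
HMNSZ@7: {A,T} ∩ {T} = {T} (intersection, +0)
GHMNSZ@7: {G} ∪ {T} = {G,T} (union, +1)
per-site changes: [1, 3, 2, 3, 3, 3, 2, 3]; total = 20

A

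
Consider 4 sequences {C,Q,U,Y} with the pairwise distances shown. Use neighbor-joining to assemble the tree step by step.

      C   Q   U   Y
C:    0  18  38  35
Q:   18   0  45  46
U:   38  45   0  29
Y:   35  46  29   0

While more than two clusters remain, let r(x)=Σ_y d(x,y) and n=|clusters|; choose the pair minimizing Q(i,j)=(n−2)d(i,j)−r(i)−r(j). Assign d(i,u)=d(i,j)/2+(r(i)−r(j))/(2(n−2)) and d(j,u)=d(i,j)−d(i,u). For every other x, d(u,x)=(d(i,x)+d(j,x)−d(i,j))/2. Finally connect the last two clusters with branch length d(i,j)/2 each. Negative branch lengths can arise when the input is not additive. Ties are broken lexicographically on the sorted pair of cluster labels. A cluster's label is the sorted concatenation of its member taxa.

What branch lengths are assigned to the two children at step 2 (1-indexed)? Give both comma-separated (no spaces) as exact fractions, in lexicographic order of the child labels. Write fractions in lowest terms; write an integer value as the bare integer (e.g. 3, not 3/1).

step 1: merge (C,Q) at d=18, Q=-164; branch lengths C→9/2, Q→27/2; new cluster CQ
  updated: d(CQ,U)=65/2, d(CQ,Y)=63/2
step 2: merge (CQ,U) at d=65/2, Q=-93; branch lengths CQ→35/2, U→15; new cluster CQU
  updated: d(CQU,Y)=14
step 3: merge (CQU,Y) at d=14; branch lengths CQU→7, Y→7; new cluster CQUY
final tree: (((C:9/2,Q:27/2):35/2,U:15):7,Y:7)
total length: 129/2

35/2,15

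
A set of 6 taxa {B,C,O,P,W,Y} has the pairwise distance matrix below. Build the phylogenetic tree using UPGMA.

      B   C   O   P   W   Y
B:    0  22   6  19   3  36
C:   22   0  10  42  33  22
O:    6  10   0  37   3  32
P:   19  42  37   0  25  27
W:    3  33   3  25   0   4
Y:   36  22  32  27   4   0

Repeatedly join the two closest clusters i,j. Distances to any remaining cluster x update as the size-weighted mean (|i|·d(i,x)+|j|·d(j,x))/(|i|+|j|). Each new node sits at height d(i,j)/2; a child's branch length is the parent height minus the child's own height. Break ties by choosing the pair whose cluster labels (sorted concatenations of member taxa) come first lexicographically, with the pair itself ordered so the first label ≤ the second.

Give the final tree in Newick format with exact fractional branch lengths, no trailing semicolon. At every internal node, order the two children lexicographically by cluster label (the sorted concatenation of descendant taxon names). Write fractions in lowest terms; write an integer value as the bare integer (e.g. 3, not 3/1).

(((((B:3/2,W:3/2):3/4,O:9/4):103/12,C:65/6):11/12,Y:47/4):13/4,P:15)

step 1: merge (B,W) at d=3; branch lengths B→3/2, W→3/2; new cluster BW
  updated: d(BW,C)=55/2, d(BW,O)=9/2, d(BW,P)=22, d(BW,Y)=20
step 2: merge (BW,O) at d=9/2; branch lengths BW→3/4, O→9/4; new cluster BOW
  updated: d(BOW,C)=65/3, d(BOW,P)=27, d(BOW,Y)=24
step 3: merge (BOW,C) at d=65/3; branch lengths BOW→103/12, C→65/6; new cluster BCOW
  updated: d(BCOW,P)=123/4, d(BCOW,Y)=47/2
step 4: merge (BCOW,Y) at d=47/2; branch lengths BCOW→11/12, Y→47/4; new cluster BCOWY
  updated: d(BCOWY,P)=30
step 5: merge (BCOWY,P) at d=30; branch lengths BCOWY→13/4, P→15; new cluster BCOPWY
final tree: (((((B:3/2,W:3/2):3/4,O:9/4):103/12,C:65/6):11/12,Y:47/4):13/4,P:15)
total length: 169/3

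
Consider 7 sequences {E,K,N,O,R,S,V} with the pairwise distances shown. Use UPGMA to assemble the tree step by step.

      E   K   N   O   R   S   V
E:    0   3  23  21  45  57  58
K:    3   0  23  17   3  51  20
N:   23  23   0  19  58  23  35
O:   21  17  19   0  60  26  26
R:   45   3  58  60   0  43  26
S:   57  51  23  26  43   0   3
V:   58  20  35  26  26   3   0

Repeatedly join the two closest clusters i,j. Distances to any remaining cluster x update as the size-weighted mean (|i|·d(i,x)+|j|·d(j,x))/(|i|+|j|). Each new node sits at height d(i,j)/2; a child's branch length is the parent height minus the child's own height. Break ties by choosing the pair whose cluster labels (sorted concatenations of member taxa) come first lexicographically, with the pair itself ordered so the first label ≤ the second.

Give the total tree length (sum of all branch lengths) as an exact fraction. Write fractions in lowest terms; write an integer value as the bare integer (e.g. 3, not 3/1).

iteration 1: select E,K (d=3); attach at lengths (3/2, 3/2); label the merged cluster EK
  updated: d(EK,N)=23, d(EK,O)=19, d(EK,R)=24, d(EK,S)=54, d(EK,V)=39
iteration 2: select S,V (d=3); attach at lengths (3/2, 3/2); label the merged cluster SV
  updated: d(EK,SV)=93/2, d(N,SV)=29, d(O,SV)=26, d(R,SV)=69/2
iteration 3: select EK,O (d=19); attach at lengths (8, 19/2); label the merged cluster EKO
  updated: d(EKO,N)=65/3, d(EKO,R)=36, d(EKO,SV)=119/3
iteration 4: select EKO,N (d=65/3); attach at lengths (4/3, 65/6); label the merged cluster EKNO
  updated: d(EKNO,R)=83/2, d(EKNO,SV)=37
iteration 5: select R,SV (d=69/2); attach at lengths (69/4, 63/4); label the merged cluster RSV
  updated: d(EKNO,RSV)=77/2
iteration 6: select EKNO,RSV (d=77/2); attach at lengths (101/12, 2); label the merged cluster EKNORSV
final tree: ((((E:3/2,K:3/2):8,O:19/2):4/3,N:65/6):101/12,(R:69/4,(S:3/2,V:3/2):63/4):2)
total length: 949/12

949/12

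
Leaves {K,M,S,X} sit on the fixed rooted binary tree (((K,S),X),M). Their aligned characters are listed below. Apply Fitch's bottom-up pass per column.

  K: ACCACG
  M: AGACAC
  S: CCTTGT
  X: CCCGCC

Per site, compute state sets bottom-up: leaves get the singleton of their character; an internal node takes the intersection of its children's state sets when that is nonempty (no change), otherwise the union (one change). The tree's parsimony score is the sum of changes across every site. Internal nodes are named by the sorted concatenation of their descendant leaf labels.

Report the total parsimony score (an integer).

12

KS@0: {A} ∪ {C} = {A,C} (union, +1)
KSX@0: {A,C} ∩ {C} = {C} (intersection, +0)
KMSX@0: {C} ∪ {A} = {A,C} (union, +1)
KS@1: {C} ∩ {C} = {C} (intersection, +0)
KSX@1: {C} ∩ {C} = {C} (intersection, +0)
KMSX@1: {C} ∪ {G} = {C,G} (union, +1)
KS@2: {C} ∪ {T} = {C,T} (union, +1)
KSX@2: {C,T} ∩ {C} = {C} (intersection, +0)
KMSX@2: {C} ∪ {A} = {A,C} (union, +1)
KS@3: {A} ∪ {T} = {A,T} (union, +1)
KSX@3: {A,T} ∪ {G} = {A,G,T} (union, +1)
KMSX@3: {A,G,T} ∪ {C} = {A,C,G,T} (union, +1)
KS@4: {C} ∪ {G} = {C,G} (union, +1)
KSX@4: {C,G} ∩ {C} = {C} (intersection, +0)
KMSX@4: {C} ∪ {A} = {A,C} (union, +1)
KS@5: {G} ∪ {T} = {G,T} (union, +1)
KSX@5: {G,T} ∪ {C} = {C,G,T} (union, +1)
KMSX@5: {C,G,T} ∩ {C} = {C} (intersection, +0)
per-site changes: [2, 1, 2, 3, 2, 2]; total = 12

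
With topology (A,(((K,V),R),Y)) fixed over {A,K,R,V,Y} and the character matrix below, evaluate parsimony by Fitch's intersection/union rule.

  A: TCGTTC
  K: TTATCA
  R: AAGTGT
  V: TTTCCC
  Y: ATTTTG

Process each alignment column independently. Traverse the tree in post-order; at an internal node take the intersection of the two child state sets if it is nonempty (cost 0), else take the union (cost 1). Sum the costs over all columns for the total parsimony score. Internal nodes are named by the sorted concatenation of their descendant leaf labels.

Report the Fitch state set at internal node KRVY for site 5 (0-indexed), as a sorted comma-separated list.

A,C,G,T

[col 0] KV: children K:{T}, V:{T} ∩→ {T}; cost 0
[col 0] KRV: children KV:{T}, R:{A} ∪→ {A,T}; cost 1
[col 0] KRVY: children KRV:{A,T}, Y:{A} ∩→ {A}; cost 0
[col 0] AKRVY: children A:{T}, KRVY:{A} ∪→ {A,T}; cost 1
[col 1] KV: children K:{T}, V:{T} ∩→ {T}; cost 0
[col 1] KRV: children KV:{T}, R:{A} ∪→ {A,T}; cost 1
[col 1] KRVY: children KRV:{A,T}, Y:{T} ∩→ {T}; cost 0
[col 1] AKRVY: children A:{C}, KRVY:{T} ∪→ {C,T}; cost 1
[col 2] KV: children K:{A}, V:{T} ∪→ {A,T}; cost 1
[col 2] KRV: children KV:{A,T}, R:{G} ∪→ {A,G,T}; cost 1
[col 2] KRVY: children KRV:{A,G,T}, Y:{T} ∩→ {T}; cost 0
[col 2] AKRVY: children A:{G}, KRVY:{T} ∪→ {G,T}; cost 1
[col 3] KV: children K:{T}, V:{C} ∪→ {C,T}; cost 1
[col 3] KRV: children KV:{C,T}, R:{T} ∩→ {T}; cost 0
[col 3] KRVY: children KRV:{T}, Y:{T} ∩→ {T}; cost 0
[col 3] AKRVY: children A:{T}, KRVY:{T} ∩→ {T}; cost 0
[col 4] KV: children K:{C}, V:{C} ∩→ {C}; cost 0
[col 4] KRV: children KV:{C}, R:{G} ∪→ {C,G}; cost 1
[col 4] KRVY: children KRV:{C,G}, Y:{T} ∪→ {C,G,T}; cost 1
[col 4] AKRVY: children A:{T}, KRVY:{C,G,T} ∩→ {T}; cost 0
[col 5] KV: children K:{A}, V:{C} ∪→ {A,C}; cost 1
[col 5] KRV: children KV:{A,C}, R:{T} ∪→ {A,C,T}; cost 1
[col 5] KRVY: children KRV:{A,C,T}, Y:{G} ∪→ {A,C,G,T}; cost 1
[col 5] AKRVY: children A:{C}, KRVY:{A,C,G,T} ∩→ {C}; cost 0
per-site changes: [2, 2, 3, 1, 2, 3]; total = 13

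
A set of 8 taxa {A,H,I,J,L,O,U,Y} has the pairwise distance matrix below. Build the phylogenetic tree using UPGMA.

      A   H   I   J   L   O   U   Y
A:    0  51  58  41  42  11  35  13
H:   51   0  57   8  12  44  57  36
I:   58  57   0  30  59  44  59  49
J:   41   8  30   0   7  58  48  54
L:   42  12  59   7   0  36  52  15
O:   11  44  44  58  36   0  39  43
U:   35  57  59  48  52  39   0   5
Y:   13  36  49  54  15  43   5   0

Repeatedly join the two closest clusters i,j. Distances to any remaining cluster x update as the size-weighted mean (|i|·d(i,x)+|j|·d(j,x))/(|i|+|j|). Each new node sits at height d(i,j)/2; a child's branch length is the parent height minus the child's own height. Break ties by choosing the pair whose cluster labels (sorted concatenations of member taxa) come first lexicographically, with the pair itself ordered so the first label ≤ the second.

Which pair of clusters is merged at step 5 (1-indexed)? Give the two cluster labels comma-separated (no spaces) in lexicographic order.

AO,UY

iteration 1: select U,Y (d=5); attach at lengths (5/2, 5/2); label the merged cluster UY
  updated: d(A,UY)=24, d(H,UY)=93/2, d(I,UY)=54, d(J,UY)=51, d(L,UY)=67/2, d(O,UY)=41
iteration 2: select J,L (d=7); attach at lengths (7/2, 7/2); label the merged cluster JL
  updated: d(A,JL)=83/2, d(H,JL)=10, d(I,JL)=89/2, d(JL,O)=47, d(JL,UY)=169/4
iteration 3: select H,JL (d=10); attach at lengths (5, 3/2); label the merged cluster HJL
  updated: d(A,HJL)=134/3, d(HJL,I)=146/3, d(HJL,O)=46, d(HJL,UY)=131/3
iteration 4: select A,O (d=11); attach at lengths (11/2, 11/2); label the merged cluster AO
  updated: d(AO,HJL)=136/3, d(AO,I)=51, d(AO,UY)=65/2
iteration 5: select AO,UY (d=65/2); attach at lengths (43/4, 55/4); label the merged cluster AOUY
  updated: d(AOUY,HJL)=89/2, d(AOUY,I)=105/2
iteration 6: select AOUY,HJL (d=89/2); attach at lengths (6, 69/4); label the merged cluster AHJLOUY
  updated: d(AHJLOUY,I)=356/7
iteration 7: select AHJLOUY,I (d=356/7); attach at lengths (89/28, 178/7); label the merged cluster AHIJLOUY
final tree: ((((A:11/2,O:11/2):43/4,(U:5/2,Y:5/2):55/4):6,(H:5,(J:7/2,L:7/2):3/2):69/4):89/28,I:178/7)
total length: 741/7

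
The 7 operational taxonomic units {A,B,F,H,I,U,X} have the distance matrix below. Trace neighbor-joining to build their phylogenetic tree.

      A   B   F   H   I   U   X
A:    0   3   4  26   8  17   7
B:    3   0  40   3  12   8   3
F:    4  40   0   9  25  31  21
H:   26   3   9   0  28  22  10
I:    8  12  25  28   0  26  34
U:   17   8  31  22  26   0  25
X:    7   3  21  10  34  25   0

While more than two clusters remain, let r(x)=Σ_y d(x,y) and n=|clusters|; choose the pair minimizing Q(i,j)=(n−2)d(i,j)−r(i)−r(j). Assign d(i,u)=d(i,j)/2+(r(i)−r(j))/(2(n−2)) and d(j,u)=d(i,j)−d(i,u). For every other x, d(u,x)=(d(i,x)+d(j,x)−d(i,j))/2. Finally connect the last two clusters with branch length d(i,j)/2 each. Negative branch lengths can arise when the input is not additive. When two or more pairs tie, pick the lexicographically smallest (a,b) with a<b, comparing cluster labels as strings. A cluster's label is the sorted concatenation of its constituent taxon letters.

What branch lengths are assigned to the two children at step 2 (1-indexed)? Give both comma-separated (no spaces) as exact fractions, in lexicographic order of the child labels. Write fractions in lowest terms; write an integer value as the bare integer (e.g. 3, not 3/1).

step 1: merge (F,H) at d=9, Q=-183; branch lengths F→77/10, H→13/10; new cluster FH
  updated: d(A,FH)=21/2, d(B,FH)=17, d(FH,I)=22, d(FH,U)=22, d(FH,X)=11
step 2: merge (FH,X) at d=11, Q=-237/2; branch lengths FH→93/16, X→83/16; new cluster FHX
  updated: d(A,FHX)=13/4, d(B,FHX)=9/2, d(FHX,I)=45/2, d(FHX,U)=18
step 3: merge (A,I) at d=8, Q=-303/4; branch lengths A→-53/24, I→245/24; new cluster AI
  updated: d(AI,B)=7/2, d(AI,FHX)=71/8, d(AI,U)=35/2
step 4: merge (AI,FHX) at d=71/8, Q=-87/2; branch lengths AI→65/16, FHX→77/16; new cluster AFHIX
  updated: d(AFHIX,B)=-7/16, d(AFHIX,U)=213/16
step 5: merge (AFHIX,B) at d=-7/16, Q=-167/8; branch lengths AFHIX→39/16, B→-23/8; new cluster ABFHIX
  updated: d(ABFHIX,U)=87/8
step 6: merge (ABFHIX,U) at d=87/8; branch lengths ABFHIX→87/16, U→87/16; new cluster ABFHIUX
final tree: ((((A:-53/24,I:245/24):65/16,((F:77/10,H:13/10):93/16,X:83/16):77/16):39/16,B:-23/8):87/16,U:87/16)
total length: 757/16

93/16,83/16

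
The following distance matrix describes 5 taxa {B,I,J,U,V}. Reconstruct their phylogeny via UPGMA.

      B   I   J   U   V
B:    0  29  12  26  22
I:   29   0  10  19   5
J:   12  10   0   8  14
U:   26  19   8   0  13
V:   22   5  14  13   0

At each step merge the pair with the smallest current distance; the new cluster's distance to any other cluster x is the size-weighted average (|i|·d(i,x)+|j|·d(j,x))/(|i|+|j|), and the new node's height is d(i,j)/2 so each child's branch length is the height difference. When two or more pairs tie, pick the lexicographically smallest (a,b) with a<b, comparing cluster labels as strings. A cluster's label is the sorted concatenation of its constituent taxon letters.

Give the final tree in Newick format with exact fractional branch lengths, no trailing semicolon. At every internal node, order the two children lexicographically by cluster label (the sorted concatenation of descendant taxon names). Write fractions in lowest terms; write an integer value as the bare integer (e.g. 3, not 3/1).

(B:89/8,((I:5/2,V:5/2):9/2,(J:4,U:4):3):33/8)

iteration 1: select I,V (d=5); attach at lengths (5/2, 5/2); label the merged cluster IV
  updated: d(B,IV)=51/2, d(IV,J)=12, d(IV,U)=16
iteration 2: select J,U (d=8); attach at lengths (4, 4); label the merged cluster JU
  updated: d(B,JU)=19, d(IV,JU)=14
iteration 3: select IV,JU (d=14); attach at lengths (9/2, 3); label the merged cluster IJUV
  updated: d(B,IJUV)=89/4
iteration 4: select B,IJUV (d=89/4); attach at lengths (89/8, 33/8); label the merged cluster BIJUV
final tree: (B:89/8,((I:5/2,V:5/2):9/2,(J:4,U:4):3):33/8)
total length: 143/4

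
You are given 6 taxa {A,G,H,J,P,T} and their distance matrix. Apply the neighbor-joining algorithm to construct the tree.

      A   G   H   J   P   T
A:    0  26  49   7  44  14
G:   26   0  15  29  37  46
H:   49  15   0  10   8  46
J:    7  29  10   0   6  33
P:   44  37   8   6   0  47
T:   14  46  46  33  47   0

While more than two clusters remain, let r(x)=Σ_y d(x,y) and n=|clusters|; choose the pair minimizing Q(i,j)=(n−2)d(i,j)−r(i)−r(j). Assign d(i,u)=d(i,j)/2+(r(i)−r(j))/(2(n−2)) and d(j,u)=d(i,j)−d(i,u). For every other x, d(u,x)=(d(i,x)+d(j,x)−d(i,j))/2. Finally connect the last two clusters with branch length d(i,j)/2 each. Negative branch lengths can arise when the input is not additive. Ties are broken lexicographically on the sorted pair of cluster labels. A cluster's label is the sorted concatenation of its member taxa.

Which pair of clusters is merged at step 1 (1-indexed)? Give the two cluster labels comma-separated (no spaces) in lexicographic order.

iteration 1: select A,T (d=14, Q=-270); attach at lengths (5/4, 51/4); label the merged cluster AT
  updated: d(AT,G)=29, d(AT,H)=81/2, d(AT,J)=13, d(AT,P)=77/2
iteration 2: select AT,G (d=29, Q=-144); attach at lengths (49/3, 38/3); label the merged cluster AGT
  updated: d(AGT,H)=53/4, d(AGT,J)=13/2, d(AGT,P)=93/4
iteration 3: select AGT,J (d=13/2, Q=-105/2); attach at lengths (67/8, -15/8); label the merged cluster AGJT
  updated: d(AGJT,H)=67/8, d(AGJT,P)=91/8
iteration 4: select AGJT,H (d=67/8, Q=-111/4); attach at lengths (47/8, 5/2); label the merged cluster AGHJT
  updated: d(AGHJT,P)=11/2
iteration 5: select AGHJT,P (d=11/2); attach at lengths (11/4, 11/4); label the merged cluster AGHJPT
final tree: (((((A:5/4,T:51/4):49/3,G:38/3):67/8,J:-15/8):47/8,H:5/2):11/4,P:11/4)
total length: 507/8

A,T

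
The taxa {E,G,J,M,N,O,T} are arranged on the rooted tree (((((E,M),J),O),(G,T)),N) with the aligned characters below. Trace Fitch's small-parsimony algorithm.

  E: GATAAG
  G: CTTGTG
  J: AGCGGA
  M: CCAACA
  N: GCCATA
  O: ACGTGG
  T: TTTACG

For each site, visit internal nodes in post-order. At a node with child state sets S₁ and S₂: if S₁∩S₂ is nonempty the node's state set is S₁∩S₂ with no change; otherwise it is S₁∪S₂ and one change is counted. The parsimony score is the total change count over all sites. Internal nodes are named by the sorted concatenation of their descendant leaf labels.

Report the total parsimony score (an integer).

site 0, node EM: E={G} ∪ M={C} → {C,G} (+1)
site 0, node EJM: EM={C,G} ∪ J={A} → {A,C,G} (+1)
site 0, node EJMO: EJM={A,C,G} ∩ O={A} → {A} (+0)
site 0, node GT: G={C} ∪ T={T} → {C,T} (+1)
site 0, node EGJMOT: EJMO={A} ∪ GT={C,T} → {A,C,T} (+1)
site 0, node EGJMNOT: EGJMOT={A,C,T} ∪ N={G} → {A,C,G,T} (+1)
site 1, node EM: E={A} ∪ M={C} → {A,C} (+1)
site 1, node EJM: EM={A,C} ∪ J={G} → {A,C,G} (+1)
site 1, node EJMO: EJM={A,C,G} ∩ O={C} → {C} (+0)
site 1, node GT: G={T} ∩ T={T} → {T} (+0)
site 1, node EGJMOT: EJMO={C} ∪ GT={T} → {C,T} (+1)
site 1, node EGJMNOT: EGJMOT={C,T} ∩ N={C} → {C} (+0)
site 2, node EM: E={T} ∪ M={A} → {A,T} (+1)
site 2, node EJM: EM={A,T} ∪ J={C} → {A,C,T} (+1)
site 2, node EJMO: EJM={A,C,T} ∪ O={G} → {A,C,G,T} (+1)
site 2, node GT: G={T} ∩ T={T} → {T} (+0)
site 2, node EGJMOT: EJMO={A,C,G,T} ∩ GT={T} → {T} (+0)
site 2, node EGJMNOT: EGJMOT={T} ∪ N={C} → {C,T} (+1)
site 3, node EM: E={A} ∩ M={A} → {A} (+0)
site 3, node EJM: EM={A} ∪ J={G} → {A,G} (+1)
site 3, node EJMO: EJM={A,G} ∪ O={T} → {A,G,T} (+1)
site 3, node GT: G={G} ∪ T={A} → {A,G} (+1)
site 3, node EGJMOT: EJMO={A,G,T} ∩ GT={A,G} → {A,G} (+0)
site 3, node EGJMNOT: EGJMOT={A,G} ∩ N={A} → {A} (+0)
site 4, node EM: E={A} ∪ M={C} → {A,C} (+1)
site 4, node EJM: EM={A,C} ∪ J={G} → {A,C,G} (+1)
site 4, node EJMO: EJM={A,C,G} ∩ O={G} → {G} (+0)
site 4, node GT: G={T} ∪ T={C} → {C,T} (+1)
site 4, node EGJMOT: EJMO={G} ∪ GT={C,T} → {C,G,T} (+1)
site 4, node EGJMNOT: EGJMOT={C,G,T} ∩ N={T} → {T} (+0)
site 5, node EM: E={G} ∪ M={A} → {A,G} (+1)
site 5, node EJM: EM={A,G} ∩ J={A} → {A} (+0)
site 5, node EJMO: EJM={A} ∪ O={G} → {A,G} (+1)
site 5, node GT: G={G} ∩ T={G} → {G} (+0)
site 5, node EGJMOT: EJMO={A,G} ∩ GT={G} → {G} (+0)
site 5, node EGJMNOT: EGJMOT={G} ∪ N={A} → {A,G} (+1)
per-site changes: [5, 3, 4, 3, 4, 3]; total = 22

22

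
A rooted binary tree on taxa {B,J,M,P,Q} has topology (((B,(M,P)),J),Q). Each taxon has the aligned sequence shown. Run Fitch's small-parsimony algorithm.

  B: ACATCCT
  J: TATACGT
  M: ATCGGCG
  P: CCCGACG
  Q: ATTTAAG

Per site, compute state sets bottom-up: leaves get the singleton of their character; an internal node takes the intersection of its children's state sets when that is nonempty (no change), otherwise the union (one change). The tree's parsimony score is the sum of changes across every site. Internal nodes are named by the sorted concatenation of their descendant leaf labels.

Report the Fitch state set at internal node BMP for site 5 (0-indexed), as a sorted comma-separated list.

C

site 0, node MP: M={A} ∪ P={C} → {A,C} (+1)
site 0, node BMP: B={A} ∩ MP={A,C} → {A} (+0)
site 0, node BJMP: BMP={A} ∪ J={T} → {A,T} (+1)
site 0, node BJMPQ: BJMP={A,T} ∩ Q={A} → {A} (+0)
site 1, node MP: M={T} ∪ P={C} → {C,T} (+1)
site 1, node BMP: B={C} ∩ MP={C,T} → {C} (+0)
site 1, node BJMP: BMP={C} ∪ J={A} → {A,C} (+1)
site 1, node BJMPQ: BJMP={A,C} ∪ Q={T} → {A,C,T} (+1)
site 2, node MP: M={C} ∩ P={C} → {C} (+0)
site 2, node BMP: B={A} ∪ MP={C} → {A,C} (+1)
site 2, node BJMP: BMP={A,C} ∪ J={T} → {A,C,T} (+1)
site 2, node BJMPQ: BJMP={A,C,T} ∩ Q={T} → {T} (+0)
site 3, node MP: M={G} ∩ P={G} → {G} (+0)
site 3, node BMP: B={T} ∪ MP={G} → {G,T} (+1)
site 3, node BJMP: BMP={G,T} ∪ J={A} → {A,G,T} (+1)
site 3, node BJMPQ: BJMP={A,G,T} ∩ Q={T} → {T} (+0)
site 4, node MP: M={G} ∪ P={A} → {A,G} (+1)
site 4, node BMP: B={C} ∪ MP={A,G} → {A,C,G} (+1)
site 4, node BJMP: BMP={A,C,G} ∩ J={C} → {C} (+0)
site 4, node BJMPQ: BJMP={C} ∪ Q={A} → {A,C} (+1)
site 5, node MP: M={C} ∩ P={C} → {C} (+0)
site 5, node BMP: B={C} ∩ MP={C} → {C} (+0)
site 5, node BJMP: BMP={C} ∪ J={G} → {C,G} (+1)
site 5, node BJMPQ: BJMP={C,G} ∪ Q={A} → {A,C,G} (+1)
site 6, node MP: M={G} ∩ P={G} → {G} (+0)
site 6, node BMP: B={T} ∪ MP={G} → {G,T} (+1)
site 6, node BJMP: BMP={G,T} ∩ J={T} → {T} (+0)
site 6, node BJMPQ: BJMP={T} ∪ Q={G} → {G,T} (+1)
per-site changes: [2, 3, 2, 2, 3, 2, 2]; total = 16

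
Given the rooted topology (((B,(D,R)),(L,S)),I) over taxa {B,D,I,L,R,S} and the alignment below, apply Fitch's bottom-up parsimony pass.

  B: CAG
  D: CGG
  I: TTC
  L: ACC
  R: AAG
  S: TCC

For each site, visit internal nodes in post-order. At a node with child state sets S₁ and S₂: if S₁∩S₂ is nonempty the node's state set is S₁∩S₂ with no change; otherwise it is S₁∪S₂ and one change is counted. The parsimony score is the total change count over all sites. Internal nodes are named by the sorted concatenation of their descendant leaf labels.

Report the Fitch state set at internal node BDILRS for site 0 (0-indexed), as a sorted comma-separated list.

T

[col 0] DR: children D:{C}, R:{A} ∪→ {A,C}; cost 1
[col 0] BDR: children B:{C}, DR:{A,C} ∩→ {C}; cost 0
[col 0] LS: children L:{A}, S:{T} ∪→ {A,T}; cost 1
[col 0] BDLRS: children BDR:{C}, LS:{A,T} ∪→ {A,C,T}; cost 1
[col 0] BDILRS: children BDLRS:{A,C,T}, I:{T} ∩→ {T}; cost 0
[col 1] DR: children D:{G}, R:{A} ∪→ {A,G}; cost 1
[col 1] BDR: children B:{A}, DR:{A,G} ∩→ {A}; cost 0
[col 1] LS: children L:{C}, S:{C} ∩→ {C}; cost 0
[col 1] BDLRS: children BDR:{A}, LS:{C} ∪→ {A,C}; cost 1
[col 1] BDILRS: children BDLRS:{A,C}, I:{T} ∪→ {A,C,T}; cost 1
[col 2] DR: children D:{G}, R:{G} ∩→ {G}; cost 0
[col 2] BDR: children B:{G}, DR:{G} ∩→ {G}; cost 0
[col 2] LS: children L:{C}, S:{C} ∩→ {C}; cost 0
[col 2] BDLRS: children BDR:{G}, LS:{C} ∪→ {C,G}; cost 1
[col 2] BDILRS: children BDLRS:{C,G}, I:{C} ∩→ {C}; cost 0
per-site changes: [3, 3, 1]; total = 7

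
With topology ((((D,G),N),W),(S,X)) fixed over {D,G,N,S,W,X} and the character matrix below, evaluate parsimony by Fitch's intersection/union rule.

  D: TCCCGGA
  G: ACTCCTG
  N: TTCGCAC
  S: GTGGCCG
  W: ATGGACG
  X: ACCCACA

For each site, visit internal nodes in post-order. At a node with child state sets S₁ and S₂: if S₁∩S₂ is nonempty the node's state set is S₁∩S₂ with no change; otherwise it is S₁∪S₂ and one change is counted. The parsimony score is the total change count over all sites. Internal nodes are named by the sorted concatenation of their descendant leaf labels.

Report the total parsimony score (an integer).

19

[col 0] DG: children D:{T}, G:{A} ∪→ {A,T}; cost 1
[col 0] DGN: children DG:{A,T}, N:{T} ∩→ {T}; cost 0
[col 0] DGNW: children DGN:{T}, W:{A} ∪→ {A,T}; cost 1
[col 0] SX: children S:{G}, X:{A} ∪→ {A,G}; cost 1
[col 0] DGNSWX: children DGNW:{A,T}, SX:{A,G} ∩→ {A}; cost 0
[col 1] DG: children D:{C}, G:{C} ∩→ {C}; cost 0
[col 1] DGN: children DG:{C}, N:{T} ∪→ {C,T}; cost 1
[col 1] DGNW: children DGN:{C,T}, W:{T} ∩→ {T}; cost 0
[col 1] SX: children S:{T}, X:{C} ∪→ {C,T}; cost 1
[col 1] DGNSWX: children DGNW:{T}, SX:{C,T} ∩→ {T}; cost 0
[col 2] DG: children D:{C}, G:{T} ∪→ {C,T}; cost 1
[col 2] DGN: children DG:{C,T}, N:{C} ∩→ {C}; cost 0
[col 2] DGNW: children DGN:{C}, W:{G} ∪→ {C,G}; cost 1
[col 2] SX: children S:{G}, X:{C} ∪→ {C,G}; cost 1
[col 2] DGNSWX: children DGNW:{C,G}, SX:{C,G} ∩→ {C,G}; cost 0
[col 3] DG: children D:{C}, G:{C} ∩→ {C}; cost 0
[col 3] DGN: children DG:{C}, N:{G} ∪→ {C,G}; cost 1
[col 3] DGNW: children DGN:{C,G}, W:{G} ∩→ {G}; cost 0
[col 3] SX: children S:{G}, X:{C} ∪→ {C,G}; cost 1
[col 3] DGNSWX: children DGNW:{G}, SX:{C,G} ∩→ {G}; cost 0
[col 4] DG: children D:{G}, G:{C} ∪→ {C,G}; cost 1
[col 4] DGN: children DG:{C,G}, N:{C} ∩→ {C}; cost 0
[col 4] DGNW: children DGN:{C}, W:{A} ∪→ {A,C}; cost 1
[col 4] SX: children S:{C}, X:{A} ∪→ {A,C}; cost 1
[col 4] DGNSWX: children DGNW:{A,C}, SX:{A,C} ∩→ {A,C}; cost 0
[col 5] DG: children D:{G}, G:{T} ∪→ {G,T}; cost 1
[col 5] DGN: children DG:{G,T}, N:{A} ∪→ {A,G,T}; cost 1
[col 5] DGNW: children DGN:{A,G,T}, W:{C} ∪→ {A,C,G,T}; cost 1
[col 5] SX: children S:{C}, X:{C} ∩→ {C}; cost 0
[col 5] DGNSWX: children DGNW:{A,C,G,T}, SX:{C} ∩→ {C}; cost 0
[col 6] DG: children D:{A}, G:{G} ∪→ {A,G}; cost 1
[col 6] DGN: children DG:{A,G}, N:{C} ∪→ {A,C,G}; cost 1
[col 6] DGNW: children DGN:{A,C,G}, W:{G} ∩→ {G}; cost 0
[col 6] SX: children S:{G}, X:{A} ∪→ {A,G}; cost 1
[col 6] DGNSWX: children DGNW:{G}, SX:{A,G} ∩→ {G}; cost 0
per-site changes: [3, 2, 3, 2, 3, 3, 3]; total = 19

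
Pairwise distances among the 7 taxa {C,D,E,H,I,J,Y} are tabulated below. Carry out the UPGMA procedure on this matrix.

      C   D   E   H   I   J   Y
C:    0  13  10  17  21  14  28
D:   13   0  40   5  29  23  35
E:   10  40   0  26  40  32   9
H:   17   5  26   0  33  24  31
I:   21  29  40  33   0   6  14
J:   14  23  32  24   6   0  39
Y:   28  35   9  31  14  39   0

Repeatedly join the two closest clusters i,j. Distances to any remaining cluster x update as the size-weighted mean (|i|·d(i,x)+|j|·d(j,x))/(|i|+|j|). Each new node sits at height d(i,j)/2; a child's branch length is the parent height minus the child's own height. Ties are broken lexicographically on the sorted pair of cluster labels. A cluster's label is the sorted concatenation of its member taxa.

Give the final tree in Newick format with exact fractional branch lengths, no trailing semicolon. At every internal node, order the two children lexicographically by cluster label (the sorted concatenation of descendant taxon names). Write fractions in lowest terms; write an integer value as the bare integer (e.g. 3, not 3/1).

1. join D+H (d=5) ⇒ DH; edges |D|=5/2, |H|=5/2
  updated: d(C,DH)=15, d(DH,E)=33, d(DH,I)=31, d(DH,J)=47/2, d(DH,Y)=33
2. join I+J (d=6) ⇒ IJ; edges |I|=3, |J|=3
  updated: d(C,IJ)=35/2, d(DH,IJ)=109/4, d(E,IJ)=36, d(IJ,Y)=53/2
3. join E+Y (d=9) ⇒ EY; edges |E|=9/2, |Y|=9/2
  updated: d(C,EY)=19, d(DH,EY)=33, d(EY,IJ)=125/4
4. join C+DH (d=15) ⇒ CDH; edges |C|=15/2, |DH|=5
  updated: d(CDH,EY)=85/3, d(CDH,IJ)=24
5. join CDH+IJ (d=24) ⇒ CDHIJ; edges |CDH|=9/2, |IJ|=9
  updated: d(CDHIJ,EY)=59/2
6. join CDHIJ+EY (d=59/2) ⇒ CDEHIJY; edges |CDHIJ|=11/4, |EY|=41/4
final tree: (((C:15/2,(D:5/2,H:5/2):5):9/2,(I:3,J:3):9):11/4,(E:9/2,Y:9/2):41/4)
total length: 59

(((C:15/2,(D:5/2,H:5/2):5):9/2,(I:3,J:3):9):11/4,(E:9/2,Y:9/2):41/4)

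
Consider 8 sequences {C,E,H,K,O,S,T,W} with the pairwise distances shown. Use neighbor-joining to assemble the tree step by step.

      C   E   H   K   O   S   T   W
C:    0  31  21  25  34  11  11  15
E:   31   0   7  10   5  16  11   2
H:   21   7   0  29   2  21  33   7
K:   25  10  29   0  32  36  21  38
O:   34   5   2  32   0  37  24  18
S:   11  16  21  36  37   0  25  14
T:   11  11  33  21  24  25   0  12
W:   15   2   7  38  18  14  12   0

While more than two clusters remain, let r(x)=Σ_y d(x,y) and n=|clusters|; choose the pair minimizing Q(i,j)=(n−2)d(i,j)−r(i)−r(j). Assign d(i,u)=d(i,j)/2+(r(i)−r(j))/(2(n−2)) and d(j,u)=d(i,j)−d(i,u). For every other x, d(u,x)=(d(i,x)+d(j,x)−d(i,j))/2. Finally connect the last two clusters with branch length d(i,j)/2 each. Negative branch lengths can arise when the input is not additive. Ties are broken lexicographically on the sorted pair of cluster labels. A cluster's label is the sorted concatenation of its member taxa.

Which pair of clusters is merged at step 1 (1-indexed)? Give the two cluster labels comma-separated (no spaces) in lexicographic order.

1. join H+O (d=2, Q=-260) ⇒ HO; edges |H|=-5/3, |O|=11/3
  updated: d(C,HO)=53/2, d(E,HO)=5, d(HO,K)=59/2, d(HO,S)=28, d(HO,T)=55/2, d(HO,W)=23/2
2. join C+S (d=11, Q=-389/2) ⇒ CS; edges |C|=89/20, |S|=131/20
  updated: d(CS,E)=18, d(CS,HO)=87/4, d(CS,K)=25, d(CS,T)=25/2, d(CS,W)=9
3. join E+K (d=10, Q=-259/2) ⇒ EK; edges |E|=-75/16, |K|=235/16
  updated: d(CS,EK)=33/2, d(EK,HO)=49/4, d(EK,T)=11, d(EK,W)=15
4. join EK+HO (d=49/4, Q=-91) ⇒ EHKO; edges |EK|=37/12, |HO|=55/6
  updated: d(CS,EHKO)=13, d(EHKO,T)=105/8, d(EHKO,W)=57/8
5. join CS+T (d=25/2, Q=-377/8) ⇒ CST; edges |CS|=175/32, |T|=225/32
  updated: d(CST,EHKO)=109/16, d(CST,W)=17/4
6. join CST+EHKO (d=109/16, Q=-291/16) ⇒ CEHKOST; edges |CST|=63/32, |EHKO|=155/32
  updated: d(CEHKOST,W)=73/32
7. join CEHKOST+W (d=73/32) ⇒ CEHKOSTW; edges |CEHKOST|=73/64, |W|=73/64
final tree: ((((C:89/20,S:131/20):175/32,T:225/32):63/32,((E:-75/16,K:235/16):37/12,(H:-5/3,O:11/3):55/6):155/32):73/64,W:73/64)
total length: 1819/32

H,O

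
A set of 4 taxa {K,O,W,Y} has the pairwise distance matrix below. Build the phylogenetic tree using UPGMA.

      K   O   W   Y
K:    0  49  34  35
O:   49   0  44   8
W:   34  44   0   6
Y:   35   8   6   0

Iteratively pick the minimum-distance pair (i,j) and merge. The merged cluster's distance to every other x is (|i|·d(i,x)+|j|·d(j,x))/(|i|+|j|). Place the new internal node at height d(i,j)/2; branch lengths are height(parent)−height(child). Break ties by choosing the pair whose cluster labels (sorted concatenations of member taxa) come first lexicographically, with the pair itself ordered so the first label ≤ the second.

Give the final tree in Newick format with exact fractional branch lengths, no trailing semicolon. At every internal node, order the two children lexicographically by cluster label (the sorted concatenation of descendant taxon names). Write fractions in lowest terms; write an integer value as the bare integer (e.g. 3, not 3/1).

(K:59/3,(O:13,(W:3,Y:3):10):20/3)

iteration 1: select W,Y (d=6); attach at lengths (3, 3); label the merged cluster WY
  updated: d(K,WY)=69/2, d(O,WY)=26
iteration 2: select O,WY (d=26); attach at lengths (13, 10); label the merged cluster OWY
  updated: d(K,OWY)=118/3
iteration 3: select K,OWY (d=118/3); attach at lengths (59/3, 20/3); label the merged cluster KOWY
final tree: (K:59/3,(O:13,(W:3,Y:3):10):20/3)
total length: 166/3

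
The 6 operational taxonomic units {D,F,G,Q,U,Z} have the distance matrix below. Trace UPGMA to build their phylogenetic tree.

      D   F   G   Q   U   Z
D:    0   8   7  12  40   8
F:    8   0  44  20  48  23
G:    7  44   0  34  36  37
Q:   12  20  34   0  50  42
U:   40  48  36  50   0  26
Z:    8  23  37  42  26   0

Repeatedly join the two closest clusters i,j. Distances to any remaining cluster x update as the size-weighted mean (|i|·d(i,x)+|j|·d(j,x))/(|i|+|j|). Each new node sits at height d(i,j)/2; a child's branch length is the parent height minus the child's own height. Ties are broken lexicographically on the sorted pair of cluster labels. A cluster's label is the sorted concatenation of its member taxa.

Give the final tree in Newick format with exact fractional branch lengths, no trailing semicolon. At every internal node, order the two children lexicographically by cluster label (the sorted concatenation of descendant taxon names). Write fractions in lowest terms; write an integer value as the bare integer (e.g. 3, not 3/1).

1. join D+G (d=7) ⇒ DG; edges |D|=7/2, |G|=7/2
  updated: d(DG,F)=26, d(DG,Q)=23, d(DG,U)=38, d(DG,Z)=45/2
2. join F+Q (d=20) ⇒ FQ; edges |F|=10, |Q|=10
  updated: d(DG,FQ)=49/2, d(FQ,U)=49, d(FQ,Z)=65/2
3. join DG+Z (d=45/2) ⇒ DGZ; edges |DG|=31/4, |Z|=45/4
  updated: d(DGZ,FQ)=163/6, d(DGZ,U)=34
4. join DGZ+FQ (d=163/6) ⇒ DFGQZ; edges |DGZ|=7/3, |FQ|=43/12
  updated: d(DFGQZ,U)=40
5. join DFGQZ+U (d=40) ⇒ DFGQUZ; edges |DFGQZ|=77/12, |U|=20
final tree: ((((D:7/2,G:7/2):31/4,Z:45/4):7/3,(F:10,Q:10):43/12):77/12,U:20)
total length: 235/3

((((D:7/2,G:7/2):31/4,Z:45/4):7/3,(F:10,Q:10):43/12):77/12,U:20)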